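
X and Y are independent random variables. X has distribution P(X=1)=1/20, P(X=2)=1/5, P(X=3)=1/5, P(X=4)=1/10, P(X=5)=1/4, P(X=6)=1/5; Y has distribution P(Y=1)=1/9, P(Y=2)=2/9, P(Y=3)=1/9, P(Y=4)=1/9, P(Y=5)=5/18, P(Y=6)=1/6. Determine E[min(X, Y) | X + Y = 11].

5

P(X + Y = 11) = 7/72.
Summing min(X,Y)·P(x,y) over outcomes with X + Y = 11 gives 35/72.
E[min(X, Y) | X + Y = 11] = (35/72) / (7/72) = 5.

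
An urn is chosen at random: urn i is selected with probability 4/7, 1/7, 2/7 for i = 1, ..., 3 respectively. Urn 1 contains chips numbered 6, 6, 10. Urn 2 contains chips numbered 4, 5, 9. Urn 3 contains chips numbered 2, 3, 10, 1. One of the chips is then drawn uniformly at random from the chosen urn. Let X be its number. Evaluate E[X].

130/21

E[X | urn 1] = (6+6+10)/3 = 22/3.
E[X | urn 2] = (4+5+9)/3 = 6.
E[X | urn 3] = (2+3+10+1)/4 = 4.
By the law of total expectation,
E[X] = (4/7)·(22/3) + (1/7)·(6) + (2/7)·(4) = 130/21.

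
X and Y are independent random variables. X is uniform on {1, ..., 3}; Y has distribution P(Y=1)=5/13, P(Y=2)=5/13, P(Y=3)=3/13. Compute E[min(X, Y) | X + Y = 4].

18/13

P(X + Y = 4) = 1/3.
Summing min(X,Y)·P(x,y) over outcomes with X + Y = 4 gives 6/13.
E[min(X, Y) | X + Y = 4] = (6/13) / (1/3) = 18/13.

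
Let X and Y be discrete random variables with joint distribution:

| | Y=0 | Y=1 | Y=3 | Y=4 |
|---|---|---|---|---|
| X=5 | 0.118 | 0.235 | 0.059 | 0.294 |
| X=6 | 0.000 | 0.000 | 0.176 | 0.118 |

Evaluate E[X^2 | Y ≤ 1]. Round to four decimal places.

25.0000

P(Y ≤ 1) = 0.353.
Σ X^2·P over the event = 25·(0.118) + 25·(0.235) = 8.825.
E[X^2 | Y ≤ 1] = (8.825) / (0.353) = 25.0000.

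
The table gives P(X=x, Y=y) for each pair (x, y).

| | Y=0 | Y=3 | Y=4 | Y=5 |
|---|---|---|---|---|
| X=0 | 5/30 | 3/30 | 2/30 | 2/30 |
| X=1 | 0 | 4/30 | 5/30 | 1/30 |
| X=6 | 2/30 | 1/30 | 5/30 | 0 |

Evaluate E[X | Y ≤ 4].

19/9

P(Y ≤ 4) = 9/10.
Σ X·P over the event = 0·(5/30) + 0·(3/30) + 0·(2/30) + 1·(4/30) + 1·(5/30) + 6·(2/30) + 6·(1/30) + 6·(5/30) = 19/10.
E[X | Y ≤ 4] = (19/10) / (9/10) = 19/9.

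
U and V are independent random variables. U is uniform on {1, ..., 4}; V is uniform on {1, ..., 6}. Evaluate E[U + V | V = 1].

7/2

Outcomes with V = 1: (1,1), (2,1), (3,1), (4,1), each with probability 1/24.
E[U + V | V = 1] = (2 + 3 + 4 + 5) / 4 = 7/2.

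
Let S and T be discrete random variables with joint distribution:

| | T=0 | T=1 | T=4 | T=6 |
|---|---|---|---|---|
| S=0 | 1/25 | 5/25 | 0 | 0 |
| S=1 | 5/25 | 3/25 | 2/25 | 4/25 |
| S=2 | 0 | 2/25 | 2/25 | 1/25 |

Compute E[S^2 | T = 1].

P(T = 1) = 2/5.
Σ S^2·P over the event = 0·(5/25) + 1·(3/25) + 4·(2/25) = 11/25.
E[S^2 | T = 1] = (11/25) / (2/5) = 11/10.

11/10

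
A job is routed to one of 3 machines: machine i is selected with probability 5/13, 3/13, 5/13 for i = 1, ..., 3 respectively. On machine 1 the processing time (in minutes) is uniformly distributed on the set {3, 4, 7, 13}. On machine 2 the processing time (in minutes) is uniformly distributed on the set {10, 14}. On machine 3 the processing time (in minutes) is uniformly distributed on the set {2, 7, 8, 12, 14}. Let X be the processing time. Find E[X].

451/52

E[X | machine 1] = (3+4+7+13)/4 = 27/4.
E[X | machine 2] = (10+14)/2 = 12.
E[X | machine 3] = (2+7+8+12+14)/5 = 43/5.
E[X] = (5/13)·(27/4) + (3/13)·(12) + (5/13)·(43/5) = 451/52.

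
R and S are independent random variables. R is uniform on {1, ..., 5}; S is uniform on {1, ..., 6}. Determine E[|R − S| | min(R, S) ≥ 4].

5/6

Outcomes with min(R, S) ≥ 4: (4,4), (4,5), (4,6), (5,4), (5,5), (5,6), each with probability 1/30.
E[|R − S| | min(R, S) ≥ 4] = (0 + 1 + 2 + 1 + 0 + 1) / 6 = 5/6.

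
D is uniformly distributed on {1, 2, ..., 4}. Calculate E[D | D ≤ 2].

3/2

Given D ≤ 2, D is equally likely to be any of {1, 2}.
E[D | D ≤ 2] = (1 + 2) / 2 = 3/2.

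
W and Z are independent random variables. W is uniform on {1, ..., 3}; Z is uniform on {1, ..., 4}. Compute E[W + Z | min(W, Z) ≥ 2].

11/2

P(min(W, Z) ≥ 2) = 1/2.
Summing (W+Z)·P(x,y) over outcomes with min(W, Z) ≥ 2 gives 11/4.
E[W + Z | min(W, Z) ≥ 2] = (11/4) / (1/2) = 11/2.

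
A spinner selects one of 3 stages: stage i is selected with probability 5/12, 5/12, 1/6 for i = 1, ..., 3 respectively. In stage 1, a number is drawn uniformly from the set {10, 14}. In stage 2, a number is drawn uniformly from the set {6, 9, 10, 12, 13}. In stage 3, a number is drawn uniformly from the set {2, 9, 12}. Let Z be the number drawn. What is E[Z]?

E[Z | stage 1] = (10+14)/2 = 12.
E[Z | stage 2] = (6+9+10+12+13)/5 = 10.
E[Z | stage 3] = (2+9+12)/3 = 23/3.
By the law of total expectation,
E[Z] = (5/12)·(12) + (5/12)·(10) + (1/6)·(23/3) = 94/9.

94/9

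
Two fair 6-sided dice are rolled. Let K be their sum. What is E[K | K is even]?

P(K is even) = 1/2.
Σ over the event: 2·1/36 + 4·1/12 + 6·5/36 + 8·5/36 + 10·1/12 + 12·1/36 = 7/2.
E[K | K is even] = (7/2) / (1/2) = 7.

7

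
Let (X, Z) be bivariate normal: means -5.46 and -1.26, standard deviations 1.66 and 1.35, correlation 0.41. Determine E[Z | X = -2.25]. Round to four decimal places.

-0.1897

The regression of Z on X has slope ρ·σ_Z/σ_X and passes through (μ_X, μ_Z).
E[Z | X=-2.25] = -1.26 + (0.41)·(1.35/1.66)·(-2.25 − (-5.46)) = -1.26 + (0.33343)·(3.21) = -0.1897.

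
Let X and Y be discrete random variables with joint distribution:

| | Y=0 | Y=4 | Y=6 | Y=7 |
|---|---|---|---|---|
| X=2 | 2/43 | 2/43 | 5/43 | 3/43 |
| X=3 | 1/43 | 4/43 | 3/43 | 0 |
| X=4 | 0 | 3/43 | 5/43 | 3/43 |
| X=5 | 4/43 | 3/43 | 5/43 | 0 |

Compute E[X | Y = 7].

P(Y = 7) = 6/43.
Σ X·P over the event = 2·(3/43) + 4·(3/43) = 18/43.
E[X | Y = 7] = (18/43) / (6/43) = 3.

3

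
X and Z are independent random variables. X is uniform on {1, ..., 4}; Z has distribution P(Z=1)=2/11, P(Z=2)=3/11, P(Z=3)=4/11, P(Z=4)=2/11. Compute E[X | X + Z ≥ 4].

P(X + Z ≥ 4) = 37/44.
Summing X·P(x,y) over outcomes with X + Z ≥ 4 gives 101/44.
E[X | X + Z ≥ 4] = (101/44) / (37/44) = 101/37.

101/37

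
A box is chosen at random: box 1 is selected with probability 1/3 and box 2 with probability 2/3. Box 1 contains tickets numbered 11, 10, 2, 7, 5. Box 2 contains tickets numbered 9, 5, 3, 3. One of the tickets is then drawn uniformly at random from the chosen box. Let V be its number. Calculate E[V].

E[V | box 1] = (11+10+2+7+5)/5 = 7.
E[V | box 2] = (9+5+3+3)/4 = 5.
By the law of total expectation,
E[V] = (1/3)·(7) + (2/3)·(5) = 17/3.

17/3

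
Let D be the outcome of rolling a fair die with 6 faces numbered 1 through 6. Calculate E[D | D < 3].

3/2

Given D < 3, D is equally likely to be any of {1, 2}.
E[D | D < 3] = (1 + 2) / 2 = 3/2.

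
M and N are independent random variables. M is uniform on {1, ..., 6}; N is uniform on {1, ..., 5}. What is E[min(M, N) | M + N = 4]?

4/3

Outcomes with M + N = 4: (1,3), (2,2), (3,1), each with probability 1/30.
E[min(M, N) | M + N = 4] = (1 + 2 + 1) / 3 = 4/3.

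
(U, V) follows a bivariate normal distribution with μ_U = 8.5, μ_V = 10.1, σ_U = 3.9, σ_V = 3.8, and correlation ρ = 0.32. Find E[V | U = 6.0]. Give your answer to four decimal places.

E[V | U=x] = μ_V + ρ(σ_V/σ_U)(x − μ_U) for jointly normal variables.
E[V | U=6.0] = 10.1 + (0.32)·(3.8/3.9)·(6.0 − (8.5)) = 10.1 + (0.31179)·(-2.5) = 9.3205.

9.3205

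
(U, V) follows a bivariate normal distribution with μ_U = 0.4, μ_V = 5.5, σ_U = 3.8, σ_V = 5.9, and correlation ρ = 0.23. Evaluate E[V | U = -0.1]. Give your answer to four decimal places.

E[V | U=x] = μ_V + ρ(σ_V/σ_U)(x − μ_U) for jointly normal variables.
E[V | U=-0.1] = 5.5 + (0.23)·(5.9/3.8)·(-0.1 − (0.4)) = 5.5 + (0.35711)·(-0.5) = 5.3214.

5.3214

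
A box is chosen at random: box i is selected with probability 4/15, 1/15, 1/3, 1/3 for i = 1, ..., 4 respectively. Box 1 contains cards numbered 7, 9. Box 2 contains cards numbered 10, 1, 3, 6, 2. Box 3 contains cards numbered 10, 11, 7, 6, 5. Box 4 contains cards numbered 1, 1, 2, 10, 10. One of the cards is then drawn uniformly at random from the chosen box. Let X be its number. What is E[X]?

E[X | box 1] = (7+9)/2 = 8.
E[X | box 2] = (10+1+3+6+2)/5 = 22/5.
E[X | box 3] = (10+11+7+6+5)/5 = 39/5.
E[X | box 4] = (1+1+2+10+10)/5 = 24/5.
By the law of total expectation,
E[X] = (4/15)·(8) + (1/15)·(22/5) + (1/3)·(39/5) + (1/3)·(24/5) = 497/75.

497/75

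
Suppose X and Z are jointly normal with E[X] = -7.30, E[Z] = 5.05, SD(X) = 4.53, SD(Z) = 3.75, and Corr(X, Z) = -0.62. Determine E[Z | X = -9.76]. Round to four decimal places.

6.3126

The regression of Z on X has slope ρ·σ_Z/σ_X and passes through (μ_X, μ_Z).
E[Z | X=-9.76] = 5.05 + (-0.62)·(3.75/4.53)·(-9.76 − (-7.30)) = 5.05 + (-0.51325)·(-2.46) = 6.3126.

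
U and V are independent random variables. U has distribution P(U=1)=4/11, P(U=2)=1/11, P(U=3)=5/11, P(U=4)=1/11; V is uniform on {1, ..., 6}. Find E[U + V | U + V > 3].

358/57

P(U + V > 3) = 19/22.
Summing (U+V)·P(x,y) over outcomes with U + V > 3 gives 179/33.
E[U + V | U + V > 3] = (179/33) / (19/22) = 358/57.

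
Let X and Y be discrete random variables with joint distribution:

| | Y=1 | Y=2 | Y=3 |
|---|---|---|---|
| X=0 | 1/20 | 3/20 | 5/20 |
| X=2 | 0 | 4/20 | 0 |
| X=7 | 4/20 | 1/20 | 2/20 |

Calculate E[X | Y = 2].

P(Y = 2) = 2/5.
Summing X·P(X=x,Y=y) over the conditioning event gives 3/4.
E[X | Y = 2] = (3/4) / (2/5) = 15/8.

15/8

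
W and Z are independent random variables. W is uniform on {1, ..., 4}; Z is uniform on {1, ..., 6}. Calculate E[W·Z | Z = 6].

15

Outcomes with Z = 6: (1,6), (2,6), (3,6), (4,6), each with probability 1/24.
E[W·Z | Z = 6] = (6 + 12 + 18 + 24) / 4 = 15.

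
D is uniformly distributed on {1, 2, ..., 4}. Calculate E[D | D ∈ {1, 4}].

5/2

P(D ∈ {1, 4}) = 1/2.
Σ over the event: 1·1/4 + 4·1/4 = 5/4.
E[D | D ∈ {1, 4}] = (5/4) / (1/2) = 5/2.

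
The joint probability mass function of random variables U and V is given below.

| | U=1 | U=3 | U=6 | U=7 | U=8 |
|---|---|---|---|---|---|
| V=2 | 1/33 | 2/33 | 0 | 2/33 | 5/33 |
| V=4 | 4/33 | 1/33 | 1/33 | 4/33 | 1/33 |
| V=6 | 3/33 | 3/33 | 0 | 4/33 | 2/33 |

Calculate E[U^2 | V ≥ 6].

59/2

P(V ≥ 6) = 4/11.
Σ U^2·P over the event = 1·(3/33) + 9·(3/33) + 49·(4/33) + 64·(2/33) = 118/11.
E[U^2 | V ≥ 6] = (118/11) / (4/11) = 59/2.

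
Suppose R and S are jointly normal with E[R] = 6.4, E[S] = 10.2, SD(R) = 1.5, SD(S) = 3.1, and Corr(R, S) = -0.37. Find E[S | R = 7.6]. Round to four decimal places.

9.2824

The regression of S on R has slope ρ·σ_S/σ_R and passes through (μ_R, μ_S).
E[S | R=7.6] = 10.2 + (-0.37)·(3.1/1.5)·(7.6 − (6.4)) = 10.2 + (-0.76467)·(1.2) = 9.2824.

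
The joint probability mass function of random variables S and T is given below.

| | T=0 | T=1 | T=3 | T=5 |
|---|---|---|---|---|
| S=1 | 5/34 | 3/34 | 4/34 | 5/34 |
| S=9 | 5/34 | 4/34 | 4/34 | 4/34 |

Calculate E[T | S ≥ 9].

P(S ≥ 9) = 1/2.
Σ T·P over the event = 0·(5/34) + 1·(4/34) + 3·(4/34) + 5·(4/34) = 18/17.
E[T | S ≥ 9] = (18/17) / (1/2) = 36/17.

36/17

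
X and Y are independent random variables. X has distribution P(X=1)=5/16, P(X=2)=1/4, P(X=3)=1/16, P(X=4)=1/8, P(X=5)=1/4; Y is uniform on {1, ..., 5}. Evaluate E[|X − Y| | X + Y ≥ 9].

P(X + Y ≥ 9) = 1/8.
Summing |X−Y|·P(x,y) over outcomes with X + Y ≥ 9 gives 3/40.
E[|X − Y| | X + Y ≥ 9] = (3/40) / (1/8) = 3/5.

3/5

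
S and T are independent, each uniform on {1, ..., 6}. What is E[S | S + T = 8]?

4

Outcomes with S + T = 8: (2,6), (3,5), (4,4), (5,3), (6,2), each with probability 1/36.
E[S | S + T = 8] = (2 + 3 + 4 + 5 + 6) / 5 = 4.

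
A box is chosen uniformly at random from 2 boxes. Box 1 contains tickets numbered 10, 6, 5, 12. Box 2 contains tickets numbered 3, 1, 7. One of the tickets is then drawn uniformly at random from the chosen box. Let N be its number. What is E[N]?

E[N | box 1] = (10+6+5+12)/4 = 33/4.
E[N | box 2] = (3+1+7)/3 = 11/3.
E[N] = (1/2)·(33/4) + (1/2)·(11/3) = 143/24.

143/24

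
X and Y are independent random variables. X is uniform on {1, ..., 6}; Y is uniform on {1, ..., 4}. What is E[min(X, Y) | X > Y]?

P(X > Y) = 7/12.
Summing min(X,Y)·P(x,y) over outcomes with X > Y gives 5/4.
E[min(X, Y) | X > Y] = (5/4) / (7/12) = 15/7.

15/7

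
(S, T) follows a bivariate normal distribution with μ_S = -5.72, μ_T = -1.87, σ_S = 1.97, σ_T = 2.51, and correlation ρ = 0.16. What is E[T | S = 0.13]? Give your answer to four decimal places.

-0.6774

E[T | S=x] = μ_T + ρ(σ_T/σ_S)(x − μ_S) for jointly normal variables.
E[T | S=0.13] = -1.87 + (0.16)·(2.51/1.97)·(0.13 − (-5.72)) = -1.87 + (0.20386)·(5.85) = -0.6774.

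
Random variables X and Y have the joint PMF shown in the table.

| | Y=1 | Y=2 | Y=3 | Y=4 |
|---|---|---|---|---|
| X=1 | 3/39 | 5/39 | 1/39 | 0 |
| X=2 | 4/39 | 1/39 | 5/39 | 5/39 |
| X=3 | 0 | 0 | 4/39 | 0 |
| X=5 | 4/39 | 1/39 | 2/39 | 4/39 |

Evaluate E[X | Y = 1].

P(Y = 1) = 11/39.
Σ X·P over the event = 1·(3/39) + 2·(4/39) + 5·(4/39) = 31/39.
E[X | Y = 1] = (31/39) / (11/39) = 31/11.

31/11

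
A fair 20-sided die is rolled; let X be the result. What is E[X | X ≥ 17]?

37/2

Given X ≥ 17, X is equally likely to be any of {17, 18, 19, 20}.
E[X | X ≥ 17] = (17 + 18 + 19 + 20) / 4 = 37/2.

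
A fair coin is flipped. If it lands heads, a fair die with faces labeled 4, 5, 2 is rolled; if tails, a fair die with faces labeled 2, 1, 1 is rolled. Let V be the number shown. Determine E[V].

E[V | heads] = (4+5+2)/3 = 11/3.
E[V | tails] = (2+1+1)/3 = 4/3.
By the law of total expectation,
E[V] = (1/2)·(11/3) + (1/2)·(4/3) = 5/2.

5/2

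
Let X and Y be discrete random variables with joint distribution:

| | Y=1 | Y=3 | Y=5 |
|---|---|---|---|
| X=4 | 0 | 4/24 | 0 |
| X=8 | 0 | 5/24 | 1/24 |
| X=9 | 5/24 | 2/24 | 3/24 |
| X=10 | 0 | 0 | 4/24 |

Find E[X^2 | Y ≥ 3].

P(Y ≥ 3) = 19/24.
Σ X^2·P over the event = 16·(4/24) + 64·(5/24) + 64·(1/24) + 81·(2/24) + 81·(3/24) + 100·(4/24) = 1253/24.
E[X^2 | Y ≥ 3] = (1253/24) / (19/24) = 1253/19.

1253/19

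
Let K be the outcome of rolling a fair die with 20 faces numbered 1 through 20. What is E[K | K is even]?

11

Given K is even, K is equally likely to be any of {2, 4, 6, 8, 10, 12, 14, 16, 18, 20}.
E[K | K is even] = (2 + 4 + 6 + 8 + 10 + 12 + 14 + 16 + 18 + 20) / 10 = 11.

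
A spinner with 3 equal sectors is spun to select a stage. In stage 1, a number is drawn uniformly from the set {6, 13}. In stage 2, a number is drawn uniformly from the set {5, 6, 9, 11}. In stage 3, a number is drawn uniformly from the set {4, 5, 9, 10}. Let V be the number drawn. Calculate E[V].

97/12

E[V | stage 1] = (6+13)/2 = 19/2.
E[V | stage 2] = (5+6+9+11)/4 = 31/4.
E[V | stage 3] = (4+5+9+10)/4 = 7.
E[V] = (1/3)·(19/2) + (1/3)·(31/4) + (1/3)·(7) = 97/12.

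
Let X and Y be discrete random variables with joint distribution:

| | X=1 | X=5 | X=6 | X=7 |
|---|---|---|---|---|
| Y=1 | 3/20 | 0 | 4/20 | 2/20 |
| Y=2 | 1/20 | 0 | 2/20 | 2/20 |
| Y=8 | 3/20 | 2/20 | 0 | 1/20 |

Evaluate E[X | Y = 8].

10/3

P(Y = 8) = 3/10.
Σ X·P over the event = 1·(3/20) + 5·(2/20) + 7·(1/20) = 1.
E[X | Y = 8] = (1) / (3/10) = 10/3.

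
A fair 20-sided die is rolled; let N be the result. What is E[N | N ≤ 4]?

Given N ≤ 4, N is equally likely to be any of {1, 2, 3, 4}.
E[N | N ≤ 4] = (1 + 2 + 3 + 4) / 4 = 5/2.

5/2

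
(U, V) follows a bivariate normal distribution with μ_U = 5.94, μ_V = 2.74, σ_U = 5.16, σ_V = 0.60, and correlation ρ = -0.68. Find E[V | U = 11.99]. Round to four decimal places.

2.2616

For a bivariate normal, E[V | U=x] = μ_V + ρ·(σ_V/σ_U)·(x − μ_U).
E[V | U=11.99] = 2.74 + (-0.68)·(0.60/5.16)·(11.99 − (5.94)) = 2.74 + (-0.07907)·(6.05) = 2.2616.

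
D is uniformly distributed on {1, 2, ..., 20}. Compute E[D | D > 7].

P(D > 7) = 13/20.
E[D | D > 7] = (91/10) / (13/20) = 14.

14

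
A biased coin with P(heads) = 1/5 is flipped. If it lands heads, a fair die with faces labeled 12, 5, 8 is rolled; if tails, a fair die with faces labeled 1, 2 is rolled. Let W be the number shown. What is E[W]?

43/15

E[W | heads] = (12+5+8)/3 = 25/3.
E[W | tails] = (1+2)/2 = 3/2.
By the law of total expectation,
E[W] = (1/5)·(25/3) + (4/5)·(3/2) = 43/15.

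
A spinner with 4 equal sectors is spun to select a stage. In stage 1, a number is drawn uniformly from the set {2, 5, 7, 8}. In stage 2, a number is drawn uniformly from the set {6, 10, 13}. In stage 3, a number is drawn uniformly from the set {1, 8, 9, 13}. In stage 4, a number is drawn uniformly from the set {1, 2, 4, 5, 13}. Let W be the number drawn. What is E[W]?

335/48

E[W | stage 1] = (2+5+7+8)/4 = 11/2.
E[W | stage 2] = (6+10+13)/3 = 29/3.
E[W | stage 3] = (1+8+9+13)/4 = 31/4.
E[W | stage 4] = (1+2+4+5+13)/5 = 5.
By the law of total expectation,
E[W] = (1/4)·(11/2) + (1/4)·(29/3) + (1/4)·(31/4) + (1/4)·(5) = 335/48.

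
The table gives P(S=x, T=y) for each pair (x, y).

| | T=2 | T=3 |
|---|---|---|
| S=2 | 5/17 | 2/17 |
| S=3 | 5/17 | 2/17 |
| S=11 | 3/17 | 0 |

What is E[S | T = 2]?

P(T = 2) = 13/17.
Σ S·P over the event = 2·(5/17) + 3·(5/17) + 11·(3/17) = 58/17.
E[S | T = 2] = (58/17) / (13/17) = 58/13.

58/13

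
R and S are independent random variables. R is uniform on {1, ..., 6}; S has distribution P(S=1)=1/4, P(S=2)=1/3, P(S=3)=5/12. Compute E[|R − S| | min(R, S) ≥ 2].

5/3

P(min(R, S) ≥ 2) = 5/8.
Summing |R−S|·P(x,y) over outcomes with min(R, S) ≥ 2 gives 25/24.
E[|R − S| | min(R, S) ≥ 2] = (25/24) / (5/8) = 5/3.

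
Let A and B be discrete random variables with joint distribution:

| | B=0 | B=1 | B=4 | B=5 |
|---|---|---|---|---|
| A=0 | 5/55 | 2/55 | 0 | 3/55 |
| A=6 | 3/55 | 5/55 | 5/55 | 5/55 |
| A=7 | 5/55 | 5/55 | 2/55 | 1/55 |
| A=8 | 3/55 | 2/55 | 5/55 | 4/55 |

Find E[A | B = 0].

P(B = 0) = 16/55.
Σ A·P over the event = 0·(5/55) + 6·(3/55) + 7·(5/55) + 8·(3/55) = 7/5.
E[A | B = 0] = (7/5) / (16/55) = 77/16.

77/16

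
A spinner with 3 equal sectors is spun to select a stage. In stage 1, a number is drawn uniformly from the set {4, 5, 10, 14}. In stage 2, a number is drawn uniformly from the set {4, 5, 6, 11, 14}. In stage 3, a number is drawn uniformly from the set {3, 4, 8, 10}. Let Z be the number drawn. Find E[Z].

15/2

E[Z | stage 1] = (4+5+10+14)/4 = 33/4.
E[Z | stage 2] = (4+5+6+11+14)/5 = 8.
E[Z | stage 3] = (3+4+8+10)/4 = 25/4.
E[Z] = (1/3)·(33/4) + (1/3)·(8) + (1/3)·(25/4) = 15/2.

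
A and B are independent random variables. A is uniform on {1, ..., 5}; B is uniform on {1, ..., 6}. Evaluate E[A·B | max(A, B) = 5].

125/9

P(max(A, B) = 5) = 3/10.
Summing AB·P(x,y) over outcomes with max(A, B) = 5 gives 25/6.
E[A·B | max(A, B) = 5] = (25/6) / (3/10) = 125/9.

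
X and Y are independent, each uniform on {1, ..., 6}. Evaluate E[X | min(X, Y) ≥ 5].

Outcomes with min(X, Y) ≥ 5: (5,5), (5,6), (6,5), (6,6), each with probability 1/36.
E[X | min(X, Y) ≥ 5] = (5 + 5 + 6 + 6) / 4 = 11/2.

11/2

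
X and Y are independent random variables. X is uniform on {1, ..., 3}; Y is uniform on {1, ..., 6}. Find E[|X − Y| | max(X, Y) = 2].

2/3

Outcomes with max(X, Y) = 2: (1,2), (2,1), (2,2), each with probability 1/18.
E[|X − Y| | max(X, Y) = 2] = (1 + 1 + 0) / 3 = 2/3.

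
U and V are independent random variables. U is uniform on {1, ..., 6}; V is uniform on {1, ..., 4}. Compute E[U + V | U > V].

P(U > V) = 7/12.
Summing (U+V)·P(x,y) over outcomes with U > V gives 47/12.
E[U + V | U > V] = (47/12) / (7/12) = 47/7.

47/7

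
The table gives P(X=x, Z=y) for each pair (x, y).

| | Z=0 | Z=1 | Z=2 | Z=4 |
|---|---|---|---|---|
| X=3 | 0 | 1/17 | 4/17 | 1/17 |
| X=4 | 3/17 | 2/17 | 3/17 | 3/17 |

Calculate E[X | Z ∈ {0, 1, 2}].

47/13

P(Z ∈ {0, 1, 2}) = 13/17.
Σ X·P over the event = 3·(1/17) + 3·(4/17) + 4·(3/17) + 4·(2/17) + 4·(3/17) = 47/17.
E[X | Z ∈ {0, 1, 2}] = (47/17) / (13/17) = 47/13.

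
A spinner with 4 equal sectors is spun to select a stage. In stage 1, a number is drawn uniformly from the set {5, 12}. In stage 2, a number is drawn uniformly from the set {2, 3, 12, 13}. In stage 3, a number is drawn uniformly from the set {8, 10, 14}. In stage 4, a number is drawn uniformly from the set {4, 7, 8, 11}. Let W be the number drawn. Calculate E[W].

E[W | stage 1] = (5+12)/2 = 17/2.
E[W | stage 2] = (2+3+12+13)/4 = 15/2.
E[W | stage 3] = (8+10+14)/3 = 32/3.
E[W | stage 4] = (4+7+8+11)/4 = 15/2.
E[W] = (1/4)·(17/2) + (1/4)·(15/2) + (1/4)·(32/3) + (1/4)·(15/2) = 205/24.

205/24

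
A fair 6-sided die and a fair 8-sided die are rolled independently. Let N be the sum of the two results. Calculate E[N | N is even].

P(N is even) = 1/2.
Σ over the event: 2·1/48 + 4·1/16 + 6·5/48 + 8·1/8 + 10·5/48 + 12·1/16 + 14·1/48 = 4.
E[N | N is even] = (4) / (1/2) = 8.

8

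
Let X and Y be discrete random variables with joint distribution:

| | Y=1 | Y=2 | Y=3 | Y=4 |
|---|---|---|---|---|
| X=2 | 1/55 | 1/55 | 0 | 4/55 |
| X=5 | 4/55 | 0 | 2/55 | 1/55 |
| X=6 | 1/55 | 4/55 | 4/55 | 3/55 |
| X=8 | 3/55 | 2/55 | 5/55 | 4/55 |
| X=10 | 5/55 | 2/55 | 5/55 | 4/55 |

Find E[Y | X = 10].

P(X = 10) = 16/55.
Σ Y·P over the event = 1·(5/55) + 2·(2/55) + 3·(5/55) + 4·(4/55) = 8/11.
E[Y | X = 10] = (8/11) / (16/55) = 5/2.

5/2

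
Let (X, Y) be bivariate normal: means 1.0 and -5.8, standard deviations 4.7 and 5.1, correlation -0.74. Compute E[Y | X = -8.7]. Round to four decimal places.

1.9889

For a bivariate normal, E[Y | X=x] = μ_Y + ρ·(σ_Y/σ_X)·(x − μ_X).
E[Y | X=-8.7] = -5.8 + (-0.74)·(5.1/4.7)·(-8.7 − (1.0)) = -5.8 + (-0.80298)·(-9.7) = 1.9889.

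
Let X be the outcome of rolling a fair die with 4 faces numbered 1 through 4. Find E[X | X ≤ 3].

Given X ≤ 3, X is equally likely to be any of {1, 2, 3}.
E[X | X ≤ 3] = (1 + 2 + 3) / 3 = 2.

2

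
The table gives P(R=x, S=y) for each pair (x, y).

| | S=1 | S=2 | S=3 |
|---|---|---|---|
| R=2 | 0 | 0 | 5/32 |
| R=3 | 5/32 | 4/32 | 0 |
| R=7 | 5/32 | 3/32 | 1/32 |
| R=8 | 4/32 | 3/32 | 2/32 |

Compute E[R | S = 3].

33/8

P(S = 3) = 1/4.
Σ R·P over the event = 2·(5/32) + 7·(1/32) + 8·(2/32) = 33/32.
E[R | S = 3] = (33/32) / (1/4) = 33/8.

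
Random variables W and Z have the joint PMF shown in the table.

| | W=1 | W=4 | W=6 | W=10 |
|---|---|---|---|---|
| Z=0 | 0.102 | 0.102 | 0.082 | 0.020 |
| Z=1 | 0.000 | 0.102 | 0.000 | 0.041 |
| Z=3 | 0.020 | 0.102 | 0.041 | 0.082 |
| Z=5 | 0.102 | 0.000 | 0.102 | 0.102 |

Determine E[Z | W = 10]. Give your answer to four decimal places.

3.2531

P(W = 10) = 0.245.
Summing Z·P(W=x,Z=y) over the conditioning event gives 0.797.
E[Z | W = 10] = (0.797) / (0.245) = 3.2531.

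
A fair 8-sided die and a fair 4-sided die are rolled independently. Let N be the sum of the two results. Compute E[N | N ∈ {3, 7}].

P(N ∈ {3, 7}) = 3/16.
Σ over the event: 3·1/16 + 7·1/8 = 17/16.
E[N | N ∈ {3, 7}] = (17/16) / (3/16) = 17/3.

17/3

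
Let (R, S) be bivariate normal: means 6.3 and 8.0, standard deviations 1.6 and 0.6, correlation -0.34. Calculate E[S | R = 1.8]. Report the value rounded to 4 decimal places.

The regression of S on R has slope ρ·σ_S/σ_R and passes through (μ_R, μ_S).
E[S | R=1.8] = 8.0 + (-0.34)·(0.6/1.6)·(1.8 − (6.3)) = 8.0 + (-0.1275)·(-4.5) = 8.5738.

8.5738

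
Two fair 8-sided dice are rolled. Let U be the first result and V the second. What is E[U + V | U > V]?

P(U > V) = 7/16.
Summing (U+V)·P(x,y) over outcomes with U > V gives 63/16.
E[U + V | U > V] = (63/16) / (7/16) = 9.

9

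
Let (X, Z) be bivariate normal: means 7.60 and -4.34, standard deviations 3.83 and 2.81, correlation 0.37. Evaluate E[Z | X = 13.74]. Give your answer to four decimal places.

-2.6732

The regression of Z on X has slope ρ·σ_Z/σ_X and passes through (μ_X, μ_Z).
E[Z | X=13.74] = -4.34 + (0.37)·(2.81/3.83)·(13.74 − (7.60)) = -4.34 + (0.27146)·(6.14) = -2.6732.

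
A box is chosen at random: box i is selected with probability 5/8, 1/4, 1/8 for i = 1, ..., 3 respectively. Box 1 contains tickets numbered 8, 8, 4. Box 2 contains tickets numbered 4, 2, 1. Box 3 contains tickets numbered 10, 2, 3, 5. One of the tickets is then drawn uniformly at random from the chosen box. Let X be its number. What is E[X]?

43/8

E[X | box 1] = (8+8+4)/3 = 20/3.
E[X | box 2] = (4+2+1)/3 = 7/3.
E[X | box 3] = (10+2+3+5)/4 = 5.
E[X] = (5/8)·(20/3) + (1/4)·(7/3) + (1/8)·(5) = 43/8.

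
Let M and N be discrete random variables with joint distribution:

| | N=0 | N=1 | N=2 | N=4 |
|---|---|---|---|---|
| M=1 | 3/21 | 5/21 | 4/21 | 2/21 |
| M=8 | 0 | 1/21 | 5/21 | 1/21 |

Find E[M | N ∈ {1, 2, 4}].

P(N ∈ {1, 2, 4}) = 6/7.
Σ M·P over the event = 1·(5/21) + 1·(4/21) + 1·(2/21) + 8·(1/21) + 8·(5/21) + 8·(1/21) = 67/21.
E[M | N ∈ {1, 2, 4}] = (67/21) / (6/7) = 67/18.

67/18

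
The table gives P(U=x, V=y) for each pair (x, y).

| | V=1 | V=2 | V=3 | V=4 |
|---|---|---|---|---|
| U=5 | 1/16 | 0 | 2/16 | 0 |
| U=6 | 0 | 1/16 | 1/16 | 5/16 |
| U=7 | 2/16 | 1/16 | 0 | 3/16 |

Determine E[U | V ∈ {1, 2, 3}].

P(V ∈ {1, 2, 3}) = 1/2.
Σ U·P over the event = 5·(1/16) + 5·(2/16) + 6·(1/16) + 6·(1/16) + 7·(2/16) + 7·(1/16) = 3.
E[U | V ∈ {1, 2, 3}] = (3) / (1/2) = 6.

6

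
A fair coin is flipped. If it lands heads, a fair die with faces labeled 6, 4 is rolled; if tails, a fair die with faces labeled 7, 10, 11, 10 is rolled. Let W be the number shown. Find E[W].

E[W | heads] = (6+4)/2 = 5.
E[W | tails] = (7+10+11+10)/4 = 19/2.
By the law of total expectation,
E[W] = (1/2)·(5) + (1/2)·(19/2) = 29/4.

29/4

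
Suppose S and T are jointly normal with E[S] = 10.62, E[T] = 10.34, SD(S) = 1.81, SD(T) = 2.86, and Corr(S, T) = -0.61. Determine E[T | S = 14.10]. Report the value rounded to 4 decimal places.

For a bivariate normal, E[T | S=x] = μ_T + ρ·(σ_T/σ_S)·(x − μ_S).
E[T | S=14.10] = 10.34 + (-0.61)·(2.86/1.81)·(14.10 − (10.62)) = 10.34 + (-0.96387)·(3.48) = 6.9857.

6.9857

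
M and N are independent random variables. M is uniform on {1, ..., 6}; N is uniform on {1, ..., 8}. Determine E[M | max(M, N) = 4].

P(max(M, N) = 4) = 7/48.
Summing M·P(x,y) over outcomes with max(M, N) = 4 gives 11/24.
E[M | max(M, N) = 4] = (11/24) / (7/48) = 22/7.

22/7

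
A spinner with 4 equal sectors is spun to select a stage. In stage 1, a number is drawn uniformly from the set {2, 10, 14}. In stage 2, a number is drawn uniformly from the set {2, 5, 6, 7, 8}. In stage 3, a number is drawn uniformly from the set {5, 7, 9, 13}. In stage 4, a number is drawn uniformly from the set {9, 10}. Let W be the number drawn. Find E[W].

E[W | stage 1] = (2+10+14)/3 = 26/3.
E[W | stage 2] = (2+5+6+7+8)/5 = 28/5.
E[W | stage 3] = (5+7+9+13)/4 = 17/2.
E[W | stage 4] = (9+10)/2 = 19/2.
E[W] = (1/4)·(26/3) + (1/4)·(28/5) + (1/4)·(17/2) + (1/4)·(19/2) = 121/15.

121/15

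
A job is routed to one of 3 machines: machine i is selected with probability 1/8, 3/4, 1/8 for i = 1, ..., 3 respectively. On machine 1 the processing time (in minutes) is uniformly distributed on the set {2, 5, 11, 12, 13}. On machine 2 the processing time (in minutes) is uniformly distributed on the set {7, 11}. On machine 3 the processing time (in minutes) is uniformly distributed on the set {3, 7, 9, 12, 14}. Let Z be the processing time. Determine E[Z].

179/20

E[Z | machine 1] = (2+5+11+12+13)/5 = 43/5.
E[Z | machine 2] = (7+11)/2 = 9.
E[Z | machine 3] = (3+7+9+12+14)/5 = 9.
E[Z] = (1/8)·(43/5) + (3/4)·(9) + (1/8)·(9) = 179/20.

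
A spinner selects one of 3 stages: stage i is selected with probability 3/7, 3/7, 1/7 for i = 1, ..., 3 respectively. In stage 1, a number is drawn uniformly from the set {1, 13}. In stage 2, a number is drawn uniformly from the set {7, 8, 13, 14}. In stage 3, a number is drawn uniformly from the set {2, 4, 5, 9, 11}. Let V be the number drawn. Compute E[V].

E[V | stage 1] = (1+13)/2 = 7.
E[V | stage 2] = (7+8+13+14)/4 = 21/2.
E[V | stage 3] = (2+4+5+9+11)/5 = 31/5.
E[V] = (3/7)·(7) + (3/7)·(21/2) + (1/7)·(31/5) = 587/70.

587/70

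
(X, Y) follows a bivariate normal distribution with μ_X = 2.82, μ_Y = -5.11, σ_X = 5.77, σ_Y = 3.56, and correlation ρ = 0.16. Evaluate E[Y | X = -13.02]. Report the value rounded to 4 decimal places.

-6.6737

The regression of Y on X has slope ρ·σ_Y/σ_X and passes through (μ_X, μ_Y).
E[Y | X=-13.02] = -5.11 + (0.16)·(3.56/5.77)·(-13.02 − (2.82)) = -5.11 + (0.098718)·(-15.84) = -6.6737.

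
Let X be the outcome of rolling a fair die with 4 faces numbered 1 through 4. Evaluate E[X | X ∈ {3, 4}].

P(X ∈ {3, 4}) = 1/2.
Σ over the event: 3·1/4 + 4·1/4 = 7/4.
E[X | X ∈ {3, 4}] = (7/4) / (1/2) = 7/2.

7/2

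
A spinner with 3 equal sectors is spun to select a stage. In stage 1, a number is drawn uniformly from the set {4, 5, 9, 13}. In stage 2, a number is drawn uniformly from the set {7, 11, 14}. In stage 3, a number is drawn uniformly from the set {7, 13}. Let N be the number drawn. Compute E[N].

341/36

E[N | stage 1] = (4+5+9+13)/4 = 31/4.
E[N | stage 2] = (7+11+14)/3 = 32/3.
E[N | stage 3] = (7+13)/2 = 10.
E[N] = (1/3)·(31/4) + (1/3)·(32/3) + (1/3)·(10) = 341/36.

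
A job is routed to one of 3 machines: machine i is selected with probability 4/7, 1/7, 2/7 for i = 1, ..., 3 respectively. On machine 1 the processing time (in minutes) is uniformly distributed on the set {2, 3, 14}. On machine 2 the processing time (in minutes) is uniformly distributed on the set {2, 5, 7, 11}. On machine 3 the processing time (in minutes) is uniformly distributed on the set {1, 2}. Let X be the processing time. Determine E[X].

415/84

E[X | machine 1] = (2+3+14)/3 = 19/3.
E[X | machine 2] = (2+5+7+11)/4 = 25/4.
E[X | machine 3] = (1+2)/2 = 3/2.
By the law of total expectation,
E[X] = (4/7)·(19/3) + (1/7)·(25/4) + (2/7)·(3/2) = 415/84.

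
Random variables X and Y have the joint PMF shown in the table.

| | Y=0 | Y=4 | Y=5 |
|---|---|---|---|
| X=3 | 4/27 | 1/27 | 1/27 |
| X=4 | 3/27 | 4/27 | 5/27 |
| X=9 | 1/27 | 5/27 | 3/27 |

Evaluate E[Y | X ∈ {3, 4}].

25/9

P(X ∈ {3, 4}) = 2/3.
Summing Y·P(X=x,Y=y) over the conditioning event gives 50/27.
E[Y | X ∈ {3, 4}] = (50/27) / (2/3) = 25/9.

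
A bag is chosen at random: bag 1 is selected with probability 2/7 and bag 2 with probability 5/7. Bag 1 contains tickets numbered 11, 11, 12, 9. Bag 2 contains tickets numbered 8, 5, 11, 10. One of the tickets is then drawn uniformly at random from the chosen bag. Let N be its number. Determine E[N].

E[N | bag 1] = (11+11+12+9)/4 = 43/4.
E[N | bag 2] = (8+5+11+10)/4 = 17/2.
By the law of total expectation,
E[N] = (2/7)·(43/4) + (5/7)·(17/2) = 64/7.

64/7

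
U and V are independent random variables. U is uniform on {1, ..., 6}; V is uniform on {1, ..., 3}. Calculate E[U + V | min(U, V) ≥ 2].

13/2

Outcomes with min(U, V) ≥ 2: (2,2), (2,3), (3,2), (3,3), (4,2), (4,3), (5,2), (5,3), (6,2), (6,3), each with probability 1/18.
E[U + V | min(U, V) ≥ 2] = (4 + 5 + 5 + 6 + 6 + 7 + 7 + 8 + 8 + 9) / 10 = 13/2.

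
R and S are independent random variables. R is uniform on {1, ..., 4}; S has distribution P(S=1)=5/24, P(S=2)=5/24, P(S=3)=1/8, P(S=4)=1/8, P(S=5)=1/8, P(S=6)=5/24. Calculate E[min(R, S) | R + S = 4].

18/13

P(R + S = 4) = 13/96.
Summing min(R,S)·P(x,y) over outcomes with R + S = 4 gives 3/16.
E[min(R, S) | R + S = 4] = (3/16) / (13/96) = 18/13.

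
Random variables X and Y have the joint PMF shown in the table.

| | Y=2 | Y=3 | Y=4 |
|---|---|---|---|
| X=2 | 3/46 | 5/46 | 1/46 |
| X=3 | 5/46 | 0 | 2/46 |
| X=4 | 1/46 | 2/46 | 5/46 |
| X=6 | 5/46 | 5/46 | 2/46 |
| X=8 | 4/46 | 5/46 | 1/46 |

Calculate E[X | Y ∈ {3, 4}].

P(Y ∈ {3, 4}) = 14/23.
Summing X·P(X=x,Y=y) over the conditioning event gives 68/23.
E[X | Y ∈ {3, 4}] = (68/23) / (14/23) = 34/7.

34/7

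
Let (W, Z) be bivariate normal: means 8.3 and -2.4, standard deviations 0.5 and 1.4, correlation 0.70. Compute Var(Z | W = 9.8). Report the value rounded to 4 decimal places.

For a bivariate normal, Var(Z | W=x) = σ_Z²(1 − ρ²).
Var(Z | W=9.8) = (1.4)²·(1 − (0.70)²) = 1.96·0.51 = 0.9996.

0.9996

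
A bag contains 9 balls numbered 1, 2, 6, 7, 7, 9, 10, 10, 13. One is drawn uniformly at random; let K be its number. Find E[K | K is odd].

37/5

P(K is odd) = 5/9.
Σ over the event: 1·1/9 + 7·2/9 + 9·1/9 + 13·1/9 = 37/9.
E[K | K is odd] = (37/9) / (5/9) = 37/5.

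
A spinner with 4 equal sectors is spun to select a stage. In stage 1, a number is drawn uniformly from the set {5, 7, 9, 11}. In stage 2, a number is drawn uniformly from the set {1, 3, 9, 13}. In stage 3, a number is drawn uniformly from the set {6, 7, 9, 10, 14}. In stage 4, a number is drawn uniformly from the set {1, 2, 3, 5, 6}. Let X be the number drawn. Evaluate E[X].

271/40

E[X | stage 1] = (5+7+9+11)/4 = 8.
E[X | stage 2] = (1+3+9+13)/4 = 13/2.
E[X | stage 3] = (6+7+9+10+14)/5 = 46/5.
E[X | stage 4] = (1+2+3+5+6)/5 = 17/5.
E[X] = (1/4)·(8) + (1/4)·(13/2) + (1/4)·(46/5) + (1/4)·(17/5) = 271/40.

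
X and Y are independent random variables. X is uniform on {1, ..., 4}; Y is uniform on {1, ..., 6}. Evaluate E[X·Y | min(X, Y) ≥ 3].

P(min(X, Y) ≥ 3) = 1/3.
Summing XY·P(x,y) over outcomes with min(X, Y) ≥ 3 gives 21/4.
E[X·Y | min(X, Y) ≥ 3] = (21/4) / (1/3) = 63/4.

63/4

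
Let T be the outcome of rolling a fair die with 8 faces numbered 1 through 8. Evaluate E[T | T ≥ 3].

11/2

Given T ≥ 3, T is equally likely to be any of {3, 4, 5, 6, 7, 8}.
E[T | T ≥ 3] = (3 + 4 + 5 + 6 + 7 + 8) / 6 = 11/2.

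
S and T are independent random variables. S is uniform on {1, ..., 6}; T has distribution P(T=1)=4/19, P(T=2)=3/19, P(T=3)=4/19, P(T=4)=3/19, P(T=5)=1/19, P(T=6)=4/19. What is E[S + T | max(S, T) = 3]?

P(max(S, T) = 3) = 1/6.
Summing (S+T)·P(x,y) over outcomes with max(S, T) = 3 gives 91/114.
E[S + T | max(S, T) = 3] = (91/114) / (1/6) = 91/19.

91/19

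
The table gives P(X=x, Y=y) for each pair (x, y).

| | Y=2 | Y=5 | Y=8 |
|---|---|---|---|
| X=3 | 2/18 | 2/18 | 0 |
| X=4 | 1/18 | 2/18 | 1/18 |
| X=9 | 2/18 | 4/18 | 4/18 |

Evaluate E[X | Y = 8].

P(Y = 8) = 5/18.
Σ X·P over the event = 4·(1/18) + 9·(4/18) = 20/9.
E[X | Y = 8] = (20/9) / (5/18) = 8.

8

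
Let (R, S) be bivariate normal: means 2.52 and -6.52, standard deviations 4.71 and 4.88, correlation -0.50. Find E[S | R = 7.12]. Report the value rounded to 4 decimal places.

For a bivariate normal, E[S | R=x] = μ_S + ρ·(σ_S/σ_R)·(x − μ_R).
E[S | R=7.12] = -6.52 + (-0.50)·(4.88/4.71)·(7.12 − (2.52)) = -6.52 + (-0.51805)·(4.6) = -8.9030.

-8.9030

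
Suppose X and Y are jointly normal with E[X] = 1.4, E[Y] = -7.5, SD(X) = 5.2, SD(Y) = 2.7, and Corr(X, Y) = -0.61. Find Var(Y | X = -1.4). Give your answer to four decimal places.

Var(Y | X=x) = (1 − ρ²)·σ_Y².
Var(Y | X=-1.4) = (2.7)²·(1 − (-0.61)²) = 7.29·0.6279 = 4.5774.

4.5774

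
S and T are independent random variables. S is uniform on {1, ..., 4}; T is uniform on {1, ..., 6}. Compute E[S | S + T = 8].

3

P(S + T = 8) = 1/8.
Summing S·P(x,y) over outcomes with S + T = 8 gives 3/8.
E[S | S + T = 8] = (3/8) / (1/8) = 3.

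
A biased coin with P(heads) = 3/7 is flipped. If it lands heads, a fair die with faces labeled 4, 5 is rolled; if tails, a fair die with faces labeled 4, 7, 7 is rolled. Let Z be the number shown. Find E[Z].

75/14

E[Z | heads] = (4+5)/2 = 9/2.
E[Z | tails] = (4+7+7)/3 = 6.
E[Z] = (3/7)·(9/2) + (4/7)·(6) = 75/14.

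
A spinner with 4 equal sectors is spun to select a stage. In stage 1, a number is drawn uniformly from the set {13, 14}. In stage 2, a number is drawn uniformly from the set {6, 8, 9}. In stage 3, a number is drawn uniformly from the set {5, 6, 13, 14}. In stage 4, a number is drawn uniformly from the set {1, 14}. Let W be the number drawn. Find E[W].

229/24

E[W | stage 1] = (13+14)/2 = 27/2.
E[W | stage 2] = (6+8+9)/3 = 23/3.
E[W | stage 3] = (5+6+13+14)/4 = 19/2.
E[W | stage 4] = (1+14)/2 = 15/2.
E[W] = (1/4)·(27/2) + (1/4)·(23/3) + (1/4)·(19/2) + (1/4)·(15/2) = 229/24.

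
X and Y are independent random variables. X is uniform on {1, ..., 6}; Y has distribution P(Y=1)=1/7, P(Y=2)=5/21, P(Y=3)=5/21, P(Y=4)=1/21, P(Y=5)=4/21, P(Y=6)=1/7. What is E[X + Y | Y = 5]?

P(Y = 5) = 4/21.
Summing (X+Y)·P(x,y) over outcomes with Y = 5 gives 34/21.
E[X + Y | Y = 5] = (34/21) / (4/21) = 17/2.

17/2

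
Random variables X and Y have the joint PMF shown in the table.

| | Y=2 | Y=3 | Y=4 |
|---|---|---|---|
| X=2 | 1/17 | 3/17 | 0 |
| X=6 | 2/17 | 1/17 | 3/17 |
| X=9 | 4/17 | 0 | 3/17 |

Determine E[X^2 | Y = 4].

P(Y = 4) = 6/17.
Σ X^2·P over the event = 36·(3/17) + 81·(3/17) = 351/17.
E[X^2 | Y = 4] = (351/17) / (6/17) = 117/2.

117/2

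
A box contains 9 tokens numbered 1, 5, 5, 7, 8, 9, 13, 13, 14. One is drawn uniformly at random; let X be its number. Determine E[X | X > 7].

57/5

P(X > 7) = 5/9.
Σ over the event: 8·1/9 + 9·1/9 + 13·2/9 + 14·1/9 = 19/3.
E[X | X > 7] = (19/3) / (5/9) = 57/5.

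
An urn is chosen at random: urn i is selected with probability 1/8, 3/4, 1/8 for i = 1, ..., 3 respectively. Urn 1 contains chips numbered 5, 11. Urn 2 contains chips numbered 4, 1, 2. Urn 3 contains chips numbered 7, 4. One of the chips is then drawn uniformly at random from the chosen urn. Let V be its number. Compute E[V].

E[V | urn 1] = (5+11)/2 = 8.
E[V | urn 2] = (4+1+2)/3 = 7/3.
E[V | urn 3] = (7+4)/2 = 11/2.
By the law of total expectation,
E[V] = (1/8)·(8) + (3/4)·(7/3) + (1/8)·(11/2) = 55/16.

55/16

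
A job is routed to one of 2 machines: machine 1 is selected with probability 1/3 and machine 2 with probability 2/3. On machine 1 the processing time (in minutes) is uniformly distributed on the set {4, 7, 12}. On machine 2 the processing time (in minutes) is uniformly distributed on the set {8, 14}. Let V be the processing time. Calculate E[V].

89/9

E[V | machine 1] = (4+7+12)/3 = 23/3.
E[V | machine 2] = (8+14)/2 = 11.
E[V] = (1/3)·(23/3) + (2/3)·(11) = 89/9.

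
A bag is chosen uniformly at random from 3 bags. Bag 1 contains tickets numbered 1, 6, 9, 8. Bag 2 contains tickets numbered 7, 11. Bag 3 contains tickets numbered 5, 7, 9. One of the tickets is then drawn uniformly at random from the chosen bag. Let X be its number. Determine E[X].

E[X | bag 1] = (1+6+9+8)/4 = 6.
E[X | bag 2] = (7+11)/2 = 9.
E[X | bag 3] = (5+7+9)/3 = 7.
By the law of total expectation,
E[X] = (1/3)·(6) + (1/3)·(9) + (1/3)·(7) = 22/3.

22/3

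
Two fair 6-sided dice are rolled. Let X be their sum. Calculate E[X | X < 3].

P(X < 3) = 1/36.
Σ over the event: 2·1/36 = 1/18.
E[X | X < 3] = (1/18) / (1/36) = 2.

2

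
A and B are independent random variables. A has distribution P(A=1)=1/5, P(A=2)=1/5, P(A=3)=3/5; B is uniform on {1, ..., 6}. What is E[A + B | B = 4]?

P(B = 4) = 1/6.
Summing (A+B)·P(x,y) over outcomes with B = 4 gives 16/15.
E[A + B | B = 4] = (16/15) / (1/6) = 32/5.

32/5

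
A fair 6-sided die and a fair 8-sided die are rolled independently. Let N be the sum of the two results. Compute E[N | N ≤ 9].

214/33

P(N ≤ 9) = 11/16.
Σ over the event: 2·1/48 + 3·1/24 + 4·1/16 + 5·1/12 + 6·5/48 + 7·1/8 + 8·1/8 + 9·1/8 = 107/24.
E[N | N ≤ 9] = (107/24) / (11/16) = 214/33.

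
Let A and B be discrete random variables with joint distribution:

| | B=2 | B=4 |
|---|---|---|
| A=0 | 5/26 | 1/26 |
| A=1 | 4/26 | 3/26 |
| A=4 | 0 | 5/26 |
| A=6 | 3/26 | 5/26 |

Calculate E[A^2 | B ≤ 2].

P(B ≤ 2) = 6/13.
Σ A^2·P over the event = 0·(5/26) + 1·(4/26) + 36·(3/26) = 56/13.
E[A^2 | B ≤ 2] = (56/13) / (6/13) = 28/3.

28/3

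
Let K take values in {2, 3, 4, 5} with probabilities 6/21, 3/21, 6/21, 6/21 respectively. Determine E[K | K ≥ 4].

P(K ≥ 4) = 4/7.
Σ over the event: 4·2/7 + 5·2/7 = 18/7.
E[K | K ≥ 4] = (18/7) / (4/7) = 9/2.

9/2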